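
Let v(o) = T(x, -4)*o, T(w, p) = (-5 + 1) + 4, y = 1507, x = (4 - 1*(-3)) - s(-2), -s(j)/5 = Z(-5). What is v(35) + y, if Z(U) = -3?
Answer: 1507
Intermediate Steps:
s(j) = 15 (s(j) = -5*(-3) = 15)
x = -8 (x = (4 - 1*(-3)) - 1*15 = (4 + 3) - 15 = 7 - 15 = -8)
T(w, p) = 0 (T(w, p) = -4 + 4 = 0)
v(o) = 0 (v(o) = 0*o = 0)
v(35) + y = 0 + 1507 = 1507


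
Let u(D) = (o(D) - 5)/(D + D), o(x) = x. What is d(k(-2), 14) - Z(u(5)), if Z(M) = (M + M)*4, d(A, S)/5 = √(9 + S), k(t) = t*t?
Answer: 5*√23 ≈ 23.979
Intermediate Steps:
k(t) = t²
d(A, S) = 5*√(9 + S)
u(D) = (-5 + D)/(2*D) (u(D) = (D - 5)/(D + D) = (-5 + D)/((2*D)) = (-5 + D)*(1/(2*D)) = (-5 + D)/(2*D))
Z(M) = 8*M (Z(M) = (2*M)*4 = 8*M)
d(k(-2), 14) - Z(u(5)) = 5*√(9 + 14) - 8*(½)*(-5 + 5)/5 = 5*√23 - 8*(½)*(⅕)*0 = 5*√23 - 8*0 = 5*√23 - 1*0 = 5*√23 + 0 = 5*√23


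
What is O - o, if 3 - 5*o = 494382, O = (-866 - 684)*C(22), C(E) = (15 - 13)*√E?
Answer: 494379/5 - 3100*√22 ≈ 84336.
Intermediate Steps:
C(E) = 2*√E
O = -3100*√22 (O = (-866 - 684)*(2*√22) = -3100*√22 ≈ -14540.)
o = -494379/5 (o = ⅗ - ⅕*494382 = ⅗ - 494382/5 = -494379/5 ≈ -98876.)
O - o = -3100*√22 - 1*(-494379/5) = -3100*√22 + 494379/5 = 494379/5 - 3100*√22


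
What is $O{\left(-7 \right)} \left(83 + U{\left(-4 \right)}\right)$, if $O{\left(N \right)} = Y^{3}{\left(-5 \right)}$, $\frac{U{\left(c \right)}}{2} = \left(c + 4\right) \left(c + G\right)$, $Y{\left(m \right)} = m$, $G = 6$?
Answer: $-10375$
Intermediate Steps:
$U{\left(c \right)} = 2 \left(4 + c\right) \left(6 + c\right)$ ($U{\left(c \right)} = 2 \left(c + 4\right) \left(c + 6\right) = 2 \left(4 + c\right) \left(6 + c\right)$)
$O{\left(N \right)} = -125$ ($O{\left(N \right)} = \left(-5\right)^{3} = -125$)
$O{\left(-7 \right)} \left(83 + U{\left(-4 \right)}\right) = - 125 \left(83 + \left(48 + 2 \left(-4\right)^{2} + 20 \left(-4\right)\right)\right) = - 125 \left(83 + \left(48 + 2 \cdot 16 - 80\right)\right) = - 125 \left(83 + \left(48 + 32 - 80\right)\right) = - 125 \left(83 + 0\right) = \left(-125\right) 83 = -10375$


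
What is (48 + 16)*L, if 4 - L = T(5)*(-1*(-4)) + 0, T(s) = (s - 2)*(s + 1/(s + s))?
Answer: -18304/5 ≈ -3660.8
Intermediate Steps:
T(s) = (-2 + s)*(s + 1/(2*s))
L = -286/5 (L = 4 - ((½ + 5² - 1/5 - 2*5)*(-1*(-4)) + 0) = 4 - ((½ + 25 - 1*⅕ - 10)*4 + 0) = 4 - ((½ + 25 - ⅕ - 10)*4 + 0) = 4 - ((153/10)*4 + 0) = 4 - (306/5 + 0) = 4 - 1*306/5 = 4 - 306/5 = -286/5 ≈ -57.200)
(48 + 16)*L = (48 + 16)*(-286/5) = 64*(-286/5) = -18304/5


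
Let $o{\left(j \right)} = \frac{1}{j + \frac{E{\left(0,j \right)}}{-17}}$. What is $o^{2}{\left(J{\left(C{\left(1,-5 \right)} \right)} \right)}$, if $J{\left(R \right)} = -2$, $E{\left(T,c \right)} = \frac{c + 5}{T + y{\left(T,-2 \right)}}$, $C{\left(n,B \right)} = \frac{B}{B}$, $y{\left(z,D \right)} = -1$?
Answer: $\frac{289}{961} \approx 0.30073$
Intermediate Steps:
$C{\left(n,B \right)} = 1$
$E{\left(T,c \right)} = \frac{5 + c}{-1 + T}$ ($E{\left(T,c \right)} = \frac{c + 5}{T - 1} = \frac{5 + c}{-1 + T}$)
$o{\left(j \right)} = \frac{1}{\frac{5}{17} + \frac{18 j}{17}}$ ($o{\left(j \right)} = \frac{1}{j + \frac{\frac{1}{-1 + 0} \left(5 + j\right)}{-17}} = \frac{1}{j + \frac{5 + j}{-1} \left(- \frac{1}{17}\right)} = \frac{1}{j + - (5 + j) \left(- \frac{1}{17}\right)} = \frac{1}{j + \left(-5 - j\right) \left(- \frac{1}{17}\right)} = \frac{1}{j + \left(\frac{5}{17} + \frac{j}{17}\right)} = \frac{1}{\frac{5}{17} + \frac{18 j}{17}}$)
$o^{2}{\left(J{\left(C{\left(1,-5 \right)} \right)} \right)} = \left(\frac{17}{5 + 18 \left(-2\right)}\right)^{2} = \left(\frac{17}{5 - 36}\right)^{2} = \left(\frac{17}{-31}\right)^{2} = \left(17 \left(- \frac{1}{31}\right)\right)^{2} = \left(- \frac{17}{31}\right)^{2} = \frac{289}{961}$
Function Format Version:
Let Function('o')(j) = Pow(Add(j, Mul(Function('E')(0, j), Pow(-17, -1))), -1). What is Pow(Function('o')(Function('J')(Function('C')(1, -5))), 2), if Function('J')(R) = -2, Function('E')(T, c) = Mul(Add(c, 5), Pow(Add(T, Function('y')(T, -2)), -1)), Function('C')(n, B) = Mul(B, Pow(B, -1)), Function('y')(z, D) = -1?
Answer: Rational(289, 961) ≈ 0.30073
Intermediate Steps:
Function('C')(n, B) = 1
Function('E')(T, c) = Mul(Pow(Add(-1, T), -1), Add(5, c)) (Function('E')(T, c) = Mul(Add(c, 5), Pow(Add(T, -1), -1)) = Mul(Add(5, c), Pow(Add(-1, T), -1)) = Mul(Pow(Add(-1, T), -1), Add(5, c)))
Function('o')(j) = Pow(Add(Rational(5, 17), Mul(Rational(18, 17), j)), -1) (Function('o')(j) = Pow(Add(j, Mul(Mul(Pow(Add(-1, 0), -1), Add(5, j)), Pow(-17, -1))), -1) = Pow(Add(j, Mul(Mul(Pow(-1, -1), Add(5, j)), Rational(-1, 17))), -1) = Pow(Add(j, Mul(Mul(-1, Add(5, j)), Rational(-1, 17))), -1) = Pow(Add(j, Mul(Add(-5, Mul(-1, j)), Rational(-1, 17))), -1) = Pow(Add(j, Add(Rational(5, 17), Mul(Rational(1, 17), j))), -1) = Pow(Add(Rational(5, 17), Mul(Rational(18, 17), j)), -1))
Pow(Function('o')(Function('J')(Function('C')(1, -5))), 2) = Pow(Mul(17, Pow(Add(5, Mul(18, -2)), -1)), 2) = Pow(Mul(17, Pow(Add(5, -36), -1)), 2) = Pow(Mul(17, Pow(-31, -1)), 2) = Pow(Mul(17, Rational(-1, 31)), 2) = Pow(Rational(-17, 31), 2) = Rational(289, 961)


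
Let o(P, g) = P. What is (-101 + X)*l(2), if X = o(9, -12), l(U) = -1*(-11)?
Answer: -1012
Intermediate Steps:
l(U) = 11
X = 9
(-101 + X)*l(2) = (-101 + 9)*11 = -92*11 = -1012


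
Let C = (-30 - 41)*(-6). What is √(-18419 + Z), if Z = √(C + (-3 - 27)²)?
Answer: √(-18419 + √1326) ≈ 135.58*I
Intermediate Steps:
C = 426 (C = -71*(-6) = 426)
Z = √1326 (Z = √(426 + (-3 - 27)²) = √(426 + (-30)²) = √(426 + 900) = √1326 ≈ 36.414)
√(-18419 + Z) = √(-18419 + √1326)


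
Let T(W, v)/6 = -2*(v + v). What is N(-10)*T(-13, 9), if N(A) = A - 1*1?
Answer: 2376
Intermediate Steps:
T(W, v) = -24*v (T(W, v) = 6*(-2*(v + v)) = 6*(-4*v) = -24*v)
N(A) = -1 + A (N(A) = A - 1 = -1 + A)
N(-10)*T(-13, 9) = (-1 - 10)*(-24*9) = -11*(-216) = 2376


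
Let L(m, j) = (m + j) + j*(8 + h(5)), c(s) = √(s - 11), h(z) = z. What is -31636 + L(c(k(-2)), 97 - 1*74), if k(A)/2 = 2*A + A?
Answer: -31314 + I*√23 ≈ -31314.0 + 4.7958*I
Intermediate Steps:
k(A) = 6*A (k(A) = 2*(2*A + A) = 2*(3*A) = 6*A)
c(s) = √(-11 + s)
L(m, j) = m + 14*j (L(m, j) = (m + j) + j*(8 + 5) = (j + m) + j*13 = (j + m) + 13*j = m + 14*j)
-31636 + L(c(k(-2)), 97 - 1*74) = -31636 + (√(-11 + 6*(-2)) + 14*(97 - 1*74)) = -31636 + (√(-11 - 12) + 14*(97 - 74)) = -31636 + (√(-23) + 14*23) = -31636 + (I*√23 + 322) = -31636 + (322 + I*√23) = -31314 + I*√23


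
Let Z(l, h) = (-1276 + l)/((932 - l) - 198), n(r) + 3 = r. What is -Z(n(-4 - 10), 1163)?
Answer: 1293/751 ≈ 1.7217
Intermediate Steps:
n(r) = -3 + r
Z(l, h) = (-1276 + l)/(734 - l)
-Z(n(-4 - 10), 1163) = -(1276 - (-3 + (-4 - 10)))/(-734 + (-3 + (-4 - 10))) = -(1276 - (-3 - 14))/(-734 + (-3 - 14)) = -(1276 - 1*(-17))/(-734 - 17) = -(1276 + 17)/(-751) = -(-1)*1293/751 = -1*(-1293/751) = 1293/751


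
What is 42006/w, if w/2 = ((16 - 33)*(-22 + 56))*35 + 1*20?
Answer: -21003/20210 ≈ -1.0392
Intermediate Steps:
w = -40420 (w = 2*(((16 - 33)*(-22 + 56))*35 + 1*20) = 2*(-17*34*35 + 20) = 2*(-578*35 + 20) = 2*(-20230 + 20) = 2*(-20210) = -40420)
42006/w = 42006/(-40420) = 42006*(-1/40420) = -21003/20210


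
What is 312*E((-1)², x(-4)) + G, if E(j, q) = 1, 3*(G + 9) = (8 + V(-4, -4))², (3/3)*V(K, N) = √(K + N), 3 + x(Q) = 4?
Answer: 965/3 + 32*I*√2/3 ≈ 321.67 + 15.085*I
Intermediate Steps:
x(Q) = 1 (x(Q) = -3 + 4 = 1)
V(K, N) = √(K + N)
G = -9 + (8 + 2*I*√2)²/3 (G = -9 + (8 + √(-4 - 4))²/3 = -9 + (8 + √(-8))²/3 = -9 + (8 + 2*I*√2)²/3 ≈ 9.6667 + 15.085*I)
312*E((-1)², x(-4)) + G = 312*1 + (29/3 + 32*I*√2/3) = 312 + (29/3 + 32*I*√2/3) = 965/3 + 32*I*√2/3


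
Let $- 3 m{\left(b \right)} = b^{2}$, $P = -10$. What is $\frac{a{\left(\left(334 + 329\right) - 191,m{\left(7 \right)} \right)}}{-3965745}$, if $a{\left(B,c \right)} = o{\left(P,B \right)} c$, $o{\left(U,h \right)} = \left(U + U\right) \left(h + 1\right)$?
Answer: $- \frac{13244}{339921} \approx -0.038962$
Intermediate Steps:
$o{\left(U,h \right)} = 2 U \left(1 + h\right)$
$m{\left(b \right)} = - \frac{b^{2}}{3}$
$a{\left(B,c \right)} = c \left(-20 - 20 B\right)$ ($a{\left(B,c \right)} = 2 \left(-10\right) \left(1 + B\right) c = \left(-20 - 20 B\right) c = c \left(-20 - 20 B\right)$)
$\frac{a{\left(\left(334 + 329\right) - 191,m{\left(7 \right)} \right)}}{-3965745} = \frac{\left(-20\right) \left(- \frac{7^{2}}{3}\right) \left(1 + \left(\left(334 + 329\right) - 191\right)\right)}{-3965745} = - 20 \left(\left(- \frac{1}{3}\right) 49\right) \left(1 + \left(663 - 191\right)\right) \left(- \frac{1}{3965745}\right) = \left(-20\right) \left(- \frac{49}{3}\right) \left(1 + 472\right) \left(- \frac{1}{3965745}\right) = \left(-20\right) \left(- \frac{49}{3}\right) 473 \left(- \frac{1}{3965745}\right) = \frac{463540}{3} \left(- \frac{1}{3965745}\right) = - \frac{13244}{339921}$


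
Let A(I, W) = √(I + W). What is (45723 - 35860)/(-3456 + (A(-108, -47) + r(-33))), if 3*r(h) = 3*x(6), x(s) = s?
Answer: -6805470/2380531 - 9863*I*√155/11902655 ≈ -2.8588 - 0.010316*I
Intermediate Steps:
r(h) = 6 (r(h) = (3*6)/3 = (⅓)*18 = 6)
(45723 - 35860)/(-3456 + (A(-108, -47) + r(-33))) = (45723 - 35860)/(-3456 + (√(-108 - 47) + 6)) = 9863/(-3456 + (√(-155) + 6)) = 9863/(-3456 + (I*√155 + 6)) = 9863/(-3456 + (6 + I*√155)) = 9863/(-3450 + I*√155)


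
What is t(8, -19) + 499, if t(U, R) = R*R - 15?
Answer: 845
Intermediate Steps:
t(U, R) = -15 + R² (t(U, R) = R² - 15 = -15 + R²)
t(8, -19) + 499 = (-15 + (-19)²) + 499 = (-15 + 361) + 499 = 346 + 499 = 845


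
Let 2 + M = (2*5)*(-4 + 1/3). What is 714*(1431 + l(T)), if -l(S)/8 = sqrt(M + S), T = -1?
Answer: 1021734 - 1904*I*sqrt(357) ≈ 1.0217e+6 - 35975.0*I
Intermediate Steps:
M = -116/3 (M = -2 + (2*5)*(-4 + 1/3) = -2 + 10*(-4 + 1/3) = -2 + 10*(-11/3) = -2 - 110/3 = -116/3 ≈ -38.667)
l(S) = -8*sqrt(-116/3 + S)
714*(1431 + l(T)) = 714*(1431 - 8*sqrt(-348 + 9*(-1))/3) = 714*(1431 - 8*sqrt(-348 - 9)/3) = 714*(1431 - 8*I*sqrt(357)/3) = 1021734 - 1904*I*sqrt(357)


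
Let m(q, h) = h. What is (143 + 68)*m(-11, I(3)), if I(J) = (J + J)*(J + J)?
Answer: 7596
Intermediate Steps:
I(J) = 4*J**2 (I(J) = (2*J)*(2*J) = 4*J**2)
(143 + 68)*m(-11, I(3)) = (143 + 68)*(4*3**2) = 211*(4*9) = 211*36 = 7596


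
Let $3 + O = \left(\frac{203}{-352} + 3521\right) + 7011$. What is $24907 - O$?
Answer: $\frac{5061259}{352} \approx 14379.0$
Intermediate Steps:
$O = \frac{3706005}{352}$ ($O = -3 + \left(\left(\frac{203}{-352} + 3521\right) + 7011\right) = -3 + \left(\left(203 \left(- \frac{1}{352}\right) + 3521\right) + 7011\right) = -3 + \left(\left(- \frac{203}{352} + 3521\right) + 7011\right) = -3 + \left(\frac{1239189}{352} + 7011\right) = -3 + \frac{3707061}{352} = \frac{3706005}{352} \approx 10528.0$)
$24907 - O = 24907 - \frac{3706005}{352} = \frac{5061259}{352}$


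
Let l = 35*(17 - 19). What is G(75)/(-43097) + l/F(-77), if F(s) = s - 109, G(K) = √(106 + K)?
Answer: 35/93 - √181/43097 ≈ 0.37603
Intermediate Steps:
l = -70 (l = 35*(-2) = -70)
F(s) = -109 + s
G(75)/(-43097) + l/F(-77) = √(106 + 75)/(-43097) - 70/(-109 - 77) = √181*(-1/43097) - 70/(-186) = -√181/43097 - 70*(-1/186) = -√181/43097 + 35/93 = 35/93 - √181/43097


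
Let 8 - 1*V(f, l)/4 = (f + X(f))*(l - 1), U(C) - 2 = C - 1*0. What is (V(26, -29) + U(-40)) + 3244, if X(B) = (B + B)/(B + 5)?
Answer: 203338/31 ≈ 6559.3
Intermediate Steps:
U(C) = 2 + C (U(C) = 2 + (C - 1*0) = 2 + (C + 0) = 2 + C)
X(B) = 2*B/(5 + B) (X(B) = (2*B)/(5 + B) = 2*B/(5 + B))
V(f, l) = 32 - 4*(-1 + l)*(f + 2*f/(5 + f)) (V(f, l) = 32 - 4*(f + 2*f/(5 + f))*(l - 1) = 32 - 4*(f + 2*f/(5 + f))*(-1 + l) = 32 - 4*(-1 + l)*(f + 2*f/(5 + f)))
(V(26, -29) + U(-40)) + 3244 = (4*(2*26 + (5 + 26)*(8 + 26 - 1*26*(-29)) - 2*26*(-29))/(5 + 26) + (2 - 40)) + 3244 = (4*(52 + 31*(8 + 26 + 754) + 1508)/31 - 38) + 3244 = (4*(1/31)*(52 + 31*788 + 1508) - 38) + 3244 = (4*(1/31)*(52 + 24428 + 1508) - 38) + 3244 = (4*(1/31)*25988 - 38) + 3244 = (103952/31 - 38) + 3244 = 102774/31 + 3244 = 203338/31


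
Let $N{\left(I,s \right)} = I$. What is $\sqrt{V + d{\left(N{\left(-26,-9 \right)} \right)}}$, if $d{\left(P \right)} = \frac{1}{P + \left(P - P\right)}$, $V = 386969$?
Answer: $\frac{\sqrt{261591018}}{26} \approx 622.07$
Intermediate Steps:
$d{\left(P \right)} = \frac{1}{P}$ ($d{\left(P \right)} = \frac{1}{P + 0} = \frac{1}{P}$)
$\sqrt{V + d{\left(N{\left(-26,-9 \right)} \right)}} = \sqrt{386969 + \frac{1}{-26}} = \sqrt{386969 - \frac{1}{26}} = \sqrt{\frac{10061193}{26}} = \frac{\sqrt{261591018}}{26}$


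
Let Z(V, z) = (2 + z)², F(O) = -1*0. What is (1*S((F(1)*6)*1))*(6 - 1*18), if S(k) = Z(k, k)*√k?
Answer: 0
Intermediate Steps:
F(O) = 0
S(k) = √k*(2 + k)² (S(k) = (2 + k)²*√k = √k*(2 + k)²)
(1*S((F(1)*6)*1))*(6 - 1*18) = (1*(√((0*6)*1)*(2 + (0*6)*1)²))*(6 - 1*18) = (1*(√(0*1)*(2 + 0*1)²))*(6 - 18) = (1*(√0*(2 + 0)²))*(-12) = (1*(0*2²))*(-12) = (1*(0*4))*(-12) = (1*0)*(-12) = 0*(-12) = 0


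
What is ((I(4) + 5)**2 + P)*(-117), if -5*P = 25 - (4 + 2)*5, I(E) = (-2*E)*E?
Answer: -85410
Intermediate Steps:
I(E) = -2*E**2
P = 1 (P = -(25 - (4 + 2)*5)/5 = -(25 - 6*5)/5 = -(25 - 1*30)/5 = -(25 - 30)/5 = -1/5*(-5) = 1)
((I(4) + 5)**2 + P)*(-117) = ((-2*4**2 + 5)**2 + 1)*(-117) = ((-2*16 + 5)**2 + 1)*(-117) = ((-32 + 5)**2 + 1)*(-117) = ((-27)**2 + 1)*(-117) = (729 + 1)*(-117) = 730*(-117) = -85410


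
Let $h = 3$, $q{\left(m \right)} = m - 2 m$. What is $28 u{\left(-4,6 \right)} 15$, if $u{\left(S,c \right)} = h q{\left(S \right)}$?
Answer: $5040$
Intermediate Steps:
$q{\left(m \right)} = - m$
$u{\left(S,c \right)} = - 3 S$ ($u{\left(S,c \right)} = 3 \left(- S\right) = - 3 S$)
$28 u{\left(-4,6 \right)} 15 = 28 \left(\left(-3\right) \left(-4\right)\right) 15 = 28 \cdot 12 \cdot 15 = 336 \cdot 15 = 5040$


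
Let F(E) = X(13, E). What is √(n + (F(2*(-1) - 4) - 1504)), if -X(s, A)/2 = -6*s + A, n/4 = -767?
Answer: 2*I*√1101 ≈ 66.363*I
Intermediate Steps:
n = -3068 (n = 4*(-767) = -3068)
X(s, A) = -2*A + 12*s (X(s, A) = -2*(-6*s + A) = -2*(A - 6*s) = -2*A + 12*s)
F(E) = 156 - 2*E (F(E) = -2*E + 12*13 = -2*E + 156 = 156 - 2*E)
√(n + (F(2*(-1) - 4) - 1504)) = √(-3068 + ((156 - 2*(2*(-1) - 4)) - 1504)) = √(-3068 + ((156 - 2*(-2 - 4)) - 1504)) = √(-3068 + ((156 - 2*(-6)) - 1504)) = √(-3068 + ((156 + 12) - 1504)) = √(-3068 + (168 - 1504)) = √(-3068 - 1336) = √(-4404) = 2*I*√1101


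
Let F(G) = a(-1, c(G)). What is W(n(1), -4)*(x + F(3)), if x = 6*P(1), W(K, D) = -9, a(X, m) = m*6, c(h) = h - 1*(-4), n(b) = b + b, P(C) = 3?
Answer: -540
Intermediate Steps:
n(b) = 2*b
c(h) = 4 + h (c(h) = h + 4 = 4 + h)
a(X, m) = 6*m
F(G) = 24 + 6*G (F(G) = 6*(4 + G) = 24 + 6*G)
x = 18 (x = 6*3 = 18)
W(n(1), -4)*(x + F(3)) = -9*(18 + (24 + 6*3)) = -9*(18 + (24 + 18)) = -9*(18 + 42) = -9*60 = -540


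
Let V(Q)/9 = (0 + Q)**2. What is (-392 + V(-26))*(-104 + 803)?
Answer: 3978708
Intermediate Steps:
V(Q) = 9*Q**2 (V(Q) = 9*(0 + Q)**2 = 9*Q**2)
(-392 + V(-26))*(-104 + 803) = (-392 + 9*(-26)**2)*(-104 + 803) = (-392 + 9*676)*699 = (-392 + 6084)*699 = 5692*699 = 3978708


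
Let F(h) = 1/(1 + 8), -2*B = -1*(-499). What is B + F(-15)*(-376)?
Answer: -5243/18 ≈ -291.28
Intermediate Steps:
B = -499/2 (B = -(-1)*(-499)/2 = -½*499 = -499/2 ≈ -249.50)
F(h) = ⅑ (F(h) = 1/9 = ⅑)
B + F(-15)*(-376) = -499/2 + (⅑)*(-376) = -499/2 - 376/9 = -5243/18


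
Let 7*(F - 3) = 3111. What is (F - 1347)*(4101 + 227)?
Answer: -27253416/7 ≈ -3.8933e+6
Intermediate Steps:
F = 3132/7 (F = 3 + (⅐)*3111 = 3 + 3111/7 = 3132/7 ≈ 447.43)
(F - 1347)*(4101 + 227) = (3132/7 - 1347)*(4101 + 227) = -6297/7*4328 = -27253416/7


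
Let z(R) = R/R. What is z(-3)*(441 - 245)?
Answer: 196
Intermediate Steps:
z(R) = 1
z(-3)*(441 - 245) = 1*(441 - 245) = 1*196 = 196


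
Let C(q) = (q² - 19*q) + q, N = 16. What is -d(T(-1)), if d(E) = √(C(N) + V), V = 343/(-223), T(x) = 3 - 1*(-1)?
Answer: -3*I*√185313/223 ≈ -5.7912*I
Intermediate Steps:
T(x) = 4 (T(x) = 3 + 1 = 4)
C(q) = q² - 18*q
V = -343/223 (V = 343*(-1/223) = -343/223 ≈ -1.5381)
d(E) = 3*I*√185313/223 (d(E) = √(16*(-18 + 16) - 343/223) = √(16*(-2) - 343/223) = √(-32 - 343/223) = √(-7479/223) = 3*I*√185313/223)
-d(T(-1)) = -3*I*√185313/223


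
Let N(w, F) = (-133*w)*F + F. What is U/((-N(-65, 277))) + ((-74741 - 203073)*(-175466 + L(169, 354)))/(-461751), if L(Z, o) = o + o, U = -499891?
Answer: -12919414199540907/122874095938 ≈ -1.0514e+5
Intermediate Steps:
N(w, F) = F - 133*F*w (N(w, F) = -133*F*w + F = F - 133*F*w)
L(Z, o) = 2*o
U/((-N(-65, 277))) + ((-74741 - 203073)*(-175466 + L(169, 354)))/(-461751) = -499891*(-1/(277*(1 - 133*(-65)))) + ((-74741 - 203073)*(-175466 + 2*354))/(-461751) = -499891*(-1/(277*(1 + 8645))) - 277814*(-175466 + 708)*(-1/461751) = -499891/((-277*8646)) - 277814*(-174758)*(-1/461751) = -499891/((-1*2394942)) + 48550219012*(-1/461751) = -499891/(-2394942) - 48550219012/461751 = -499891*(-1/2394942) - 48550219012/461751 = 499891/2394942 - 48550219012/461751 = -12919414199540907/122874095938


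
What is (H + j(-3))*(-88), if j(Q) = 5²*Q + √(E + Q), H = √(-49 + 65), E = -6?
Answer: 6248 - 264*I ≈ 6248.0 - 264.0*I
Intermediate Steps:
H = 4 (H = √16 = 4)
j(Q) = √(-6 + Q) + 25*Q (j(Q) = 5²*Q + √(-6 + Q) = 25*Q + √(-6 + Q) = √(-6 + Q) + 25*Q)
(H + j(-3))*(-88) = (4 + (√(-6 - 3) + 25*(-3)))*(-88) = (4 + (√(-9) - 75))*(-88) = (4 + (3*I - 75))*(-88) = (4 + (-75 + 3*I))*(-88) = (-71 + 3*I)*(-88) = 6248 - 264*I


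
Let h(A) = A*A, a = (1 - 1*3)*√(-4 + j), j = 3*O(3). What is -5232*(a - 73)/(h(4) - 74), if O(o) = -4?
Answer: -190968/29 - 20928*I/29 ≈ -6585.1 - 721.66*I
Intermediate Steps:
j = -12 (j = 3*(-4) = -12)
a = -8*I (a = (1 - 1*3)*√(-4 - 12) = (1 - 3)*√(-16) = -8*I ≈ -8.0*I)
h(A) = A²
-5232*(a - 73)/(h(4) - 74) = -5232*(-8*I - 73)/(4² - 74) = -5232*(-73 - 8*I)/(16 - 74) = -5232*(-73 - 8*I)/(-58) = -5232*(-73 - 8*I)*(-1)/58 = -5232*(73/58 + 4*I/29) = -190968/29 - 20928*I/29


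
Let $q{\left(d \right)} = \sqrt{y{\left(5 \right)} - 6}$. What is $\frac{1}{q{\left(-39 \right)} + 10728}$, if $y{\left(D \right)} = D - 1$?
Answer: $\frac{5364}{57544993} - \frac{i \sqrt{2}}{115089986} \approx 9.3214 \cdot 10^{-5} - 1.2288 \cdot 10^{-8} i$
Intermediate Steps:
$y{\left(D \right)} = -1 + D$
$q{\left(d \right)} = i \sqrt{2}$ ($q{\left(d \right)} = \sqrt{\left(-1 + 5\right) - 6} = \sqrt{4 - 6} = \sqrt{-2} = i \sqrt{2}$)
$\frac{1}{q{\left(-39 \right)} + 10728} = \frac{1}{i \sqrt{2} + 10728} = \frac{1}{10728 + i \sqrt{2}}$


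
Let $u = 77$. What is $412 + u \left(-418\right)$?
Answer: $-31774$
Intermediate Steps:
$412 + u \left(-418\right) = 412 + 77 \left(-418\right) = 412 - 32186 = -31774$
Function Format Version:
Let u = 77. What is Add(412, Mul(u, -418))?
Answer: -31774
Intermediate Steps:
Add(412, Mul(u, -418)) = Add(412, Mul(77, -418)) = Add(412, -32186) = -31774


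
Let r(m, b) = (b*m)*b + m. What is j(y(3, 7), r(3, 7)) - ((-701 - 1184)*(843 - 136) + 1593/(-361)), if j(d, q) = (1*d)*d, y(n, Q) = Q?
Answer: 481122177/361 ≈ 1.3327e+6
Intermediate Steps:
r(m, b) = m + m*b**2 (r(m, b) = m*b**2 + m = m + m*b**2)
j(d, q) = d**2 (j(d, q) = d*d = d**2)
j(y(3, 7), r(3, 7)) - ((-701 - 1184)*(843 - 136) + 1593/(-361)) = 7**2 - ((-701 - 1184)*(843 - 136) + 1593/(-361)) = 49 - (-1885*707 + 1593*(-1/361)) = 49 - (-1332695 - 1593/361) = 49 - 1*(-481104488/361) = 49 + 481104488/361 = 481122177/361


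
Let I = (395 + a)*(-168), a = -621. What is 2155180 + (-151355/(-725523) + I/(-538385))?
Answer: 841836423131693311/390610700355 ≈ 2.1552e+6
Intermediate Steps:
I = 37968 (I = (395 - 621)*(-168) = -226*(-168) = 37968)
2155180 + (-151355/(-725523) + I/(-538385)) = 2155180 + (-151355/(-725523) + 37968/(-538385)) = 2155180 + (-151355*(-1/725523) + 37968*(-1/538385)) = 2155180 + (151355/725523 - 37968/538385) = 2155180 + 53940604411/390610700355 = 841836423131693311/390610700355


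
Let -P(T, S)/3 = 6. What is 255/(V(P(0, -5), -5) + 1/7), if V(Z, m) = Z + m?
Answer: -357/32 ≈ -11.156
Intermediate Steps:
P(T, S) = -18 (P(T, S) = -3*6 = -18)
255/(V(P(0, -5), -5) + 1/7) = 255/((-18 - 5) + 1/7) = 255/(-23 + ⅐) = 255/(-160/7) = -7/160*255 = -357/32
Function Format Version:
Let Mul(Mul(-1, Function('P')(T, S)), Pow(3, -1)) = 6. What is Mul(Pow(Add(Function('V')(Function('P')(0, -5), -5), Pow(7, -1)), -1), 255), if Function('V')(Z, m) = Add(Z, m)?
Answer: Rational(-357, 32) ≈ -11.156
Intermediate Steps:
Function('P')(T, S) = -18 (Function('P')(T, S) = Mul(-3, 6) = -18)
Mul(Pow(Add(Function('V')(Function('P')(0, -5), -5), Pow(7, -1)), -1), 255) = Mul(Pow(Add(Add(-18, -5), Pow(7, -1)), -1), 255) = Mul(Pow(Add(-23, Rational(1, 7)), -1), 255) = Mul(Pow(Rational(-160, 7), -1), 255) = Mul(Rational(-7, 160), 255) = Rational(-357, 32)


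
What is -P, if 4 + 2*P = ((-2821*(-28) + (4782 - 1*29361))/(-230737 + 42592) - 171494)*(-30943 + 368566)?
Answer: 3631224614652959/125430 ≈ 2.8950e+10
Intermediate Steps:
P = -3631224614652959/125430 (P = -2 + (((-2821*(-28) + (4782 - 1*29361))/(-230737 + 42592) - 171494)*(-30943 + 368566))/2 = -2 + (((78988 + (4782 - 29361))/(-188145) - 171494)*337623)/2 = -2 + (((78988 - 24579)*(-1/188145) - 171494)*337623)/2 = -2 + ((54409*(-1/188145) - 171494)*337623)/2 = -2 + ((-54409/188145 - 171494)*337623)/2 = -2 + (-32265793039/188145*337623)/2 = -2 + (½)*(-3631224614402099/62715) = -2 - 3631224614402099/125430 = -3631224614652959/125430 ≈ -2.8950e+10)
-P = -1*(-3631224614652959/125430) = 3631224614652959/125430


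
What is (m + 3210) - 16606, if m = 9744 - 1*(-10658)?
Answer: 7006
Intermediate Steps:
m = 20402 (m = 9744 + 10658 = 20402)
(m + 3210) - 16606 = (20402 + 3210) - 16606 = 23612 - 16606 = 7006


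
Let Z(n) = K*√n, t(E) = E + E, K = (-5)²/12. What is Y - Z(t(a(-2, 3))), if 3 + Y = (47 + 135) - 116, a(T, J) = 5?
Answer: 63 - 25*√10/12 ≈ 56.412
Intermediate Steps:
K = 25/12 (K = 25*(1/12) = 25/12 ≈ 2.0833)
t(E) = 2*E
Y = 63 (Y = -3 + ((47 + 135) - 116) = -3 + (182 - 116) = -3 + 66 = 63)
Z(n) = 25*√n/12
Y - Z(t(a(-2, 3))) = 63 - 25*√(2*5)/12 = 63 - 25*√10/12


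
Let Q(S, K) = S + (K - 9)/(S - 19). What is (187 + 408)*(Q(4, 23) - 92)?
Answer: -158746/3 ≈ -52915.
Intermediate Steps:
Q(S, K) = S + (-9 + K)/(-19 + S)
(187 + 408)*(Q(4, 23) - 92) = (187 + 408)*((-9 + 23 + 4² - 19*4)/(-19 + 4) - 92) = 595*((-9 + 23 + 16 - 76)/(-15) - 92) = 595*(-1/15*(-46) - 92) = 595*(46/15 - 92) = 595*(-1334/15) = -158746/3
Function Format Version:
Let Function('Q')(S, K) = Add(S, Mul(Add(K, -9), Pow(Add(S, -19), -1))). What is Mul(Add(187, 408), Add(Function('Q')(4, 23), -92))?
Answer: Rational(-158746, 3) ≈ -52915.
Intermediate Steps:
Function('Q')(S, K) = Add(S, Mul(Pow(Add(-19, S), -1), Add(-9, K))) (Function('Q')(S, K) = Add(S, Mul(Add(-9, K), Pow(Add(-19, S), -1))) = Add(S, Mul(Pow(Add(-19, S), -1), Add(-9, K))))
Mul(Add(187, 408), Add(Function('Q')(4, 23), -92)) = Mul(Add(187, 408), Add(Mul(Pow(Add(-19, 4), -1), Add(-9, 23, Pow(4, 2), Mul(-19, 4))), -92)) = Mul(595, Add(Mul(Pow(-15, -1), Add(-9, 23, 16, -76)), -92)) = Mul(595, Add(Mul(Rational(-1, 15), -46), -92)) = Mul(595, Add(Rational(46, 15), -92)) = Mul(595, Rational(-1334, 15)) = Rational(-158746, 3)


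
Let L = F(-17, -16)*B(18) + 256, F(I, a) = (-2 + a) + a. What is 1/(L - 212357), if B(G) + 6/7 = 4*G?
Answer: -7/1501639 ≈ -4.6616e-6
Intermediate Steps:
B(G) = -6/7 + 4*G
F(I, a) = -2 + 2*a
L = -15140/7 (L = (-2 + 2*(-16))*(-6/7 + 4*18) + 256 = (-2 - 32)*(-6/7 + 72) + 256 = -34*498/7 + 256 = -16932/7 + 256 = -15140/7 ≈ -2162.9)
1/(L - 212357) = 1/(-15140/7 - 212357) = 1/(-1501639/7) = -7/1501639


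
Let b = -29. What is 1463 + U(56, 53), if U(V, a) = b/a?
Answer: 77510/53 ≈ 1462.5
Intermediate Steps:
U(V, a) = -29/a
1463 + U(56, 53) = 1463 - 29/53 = 77510/53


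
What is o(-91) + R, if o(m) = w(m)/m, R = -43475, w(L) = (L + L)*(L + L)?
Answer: -43839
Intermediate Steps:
w(L) = 4*L² (w(L) = (2*L)*(2*L) = 4*L²)
o(m) = 4*m (o(m) = (4*m²)/m = 4*m)
o(-91) + R = 4*(-91) - 43475 = -364 - 43475 = -43839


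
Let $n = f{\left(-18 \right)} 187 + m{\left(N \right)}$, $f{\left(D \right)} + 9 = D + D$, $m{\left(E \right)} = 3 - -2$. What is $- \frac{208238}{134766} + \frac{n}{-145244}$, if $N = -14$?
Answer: $- \frac{7277984503}{4893488226} \approx -1.4873$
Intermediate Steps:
$m{\left(E \right)} = 5$ ($m{\left(E \right)} = 3 + 2 = 5$)
$f{\left(D \right)} = -9 + 2 D$ ($f{\left(D \right)} = -9 + \left(D + D\right) = -9 + 2 D$)
$n = -8410$ ($n = \left(-9 + 2 \left(-18\right)\right) 187 + 5 = \left(-9 - 36\right) 187 + 5 = \left(-45\right) 187 + 5 = -8415 + 5 = -8410$)
$- \frac{208238}{134766} + \frac{n}{-145244} = - \frac{208238}{134766} - \frac{8410}{-145244} = \left(-208238\right) \frac{1}{134766} - - \frac{4205}{72622} = - \frac{104119}{67383} + \frac{4205}{72622} = - \frac{7277984503}{4893488226}$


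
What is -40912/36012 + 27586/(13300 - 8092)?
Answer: 32514889/7814604 ≈ 4.1608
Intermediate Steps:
-40912/36012 + 27586/(13300 - 8092) = -40912*1/36012 + 27586/5208 = -10228/9003 + 27586*(1/5208) = -10228/9003 + 13793/2604 = 32514889/7814604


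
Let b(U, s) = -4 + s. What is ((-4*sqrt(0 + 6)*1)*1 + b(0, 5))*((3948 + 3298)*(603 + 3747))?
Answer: 31520100 - 126080400*sqrt(6) ≈ -2.7731e+8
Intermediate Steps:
((-4*sqrt(0 + 6)*1)*1 + b(0, 5))*((3948 + 3298)*(603 + 3747)) = ((-4*sqrt(0 + 6)*1)*1 + (-4 + 5))*((3948 + 3298)*(603 + 3747)) = ((-4*sqrt(6)*1)*1 + 1)*(7246*4350) = (-4*sqrt(6)*1 + 1)*31520100 = (-4*sqrt(6) + 1)*31520100 = (1 - 4*sqrt(6))*31520100 = 31520100 - 126080400*sqrt(6)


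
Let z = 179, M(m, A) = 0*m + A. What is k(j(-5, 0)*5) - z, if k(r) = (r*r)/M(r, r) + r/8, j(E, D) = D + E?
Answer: -1657/8 ≈ -207.13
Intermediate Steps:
M(m, A) = A (M(m, A) = 0 + A = A)
k(r) = 9*r/8 (k(r) = (r*r)/r + r/8 = r**2/r + r*(1/8) = r + r/8 = 9*r/8)
k(j(-5, 0)*5) - z = 9*((0 - 5)*5)/8 - 1*179 = 9*(-5*5)/8 - 179 = (9/8)*(-25) - 179 = -225/8 - 179 = -1657/8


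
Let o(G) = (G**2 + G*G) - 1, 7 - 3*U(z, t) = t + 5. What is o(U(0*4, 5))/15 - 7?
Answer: -104/15 ≈ -6.9333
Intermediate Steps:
U(z, t) = 2/3 - t/3 (U(z, t) = 7/3 - (t + 5)/3 = 7/3 - (5 + t)/3 = 7/3 + (-5/3 - t/3) = 2/3 - t/3)
o(G) = -1 + 2*G**2 (o(G) = (G**2 + G**2) - 1 = 2*G**2 - 1 = -1 + 2*G**2)
o(U(0*4, 5))/15 - 7 = (-1 + 2*(2/3 - 1/3*5)**2)/15 - 7 = (-1 + 2*(2/3 - 5/3)**2)/15 - 7 = (-1 + 2*(-1)**2)/15 - 7 = (-1 + 2*1)/15 - 7 = (-1 + 2)/15 - 7 = (1/15)*1 - 7 = 1/15 - 7 = -104/15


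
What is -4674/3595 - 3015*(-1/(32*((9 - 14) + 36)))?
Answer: 6202317/3566240 ≈ 1.7392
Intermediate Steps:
-4674/3595 - 3015*(-1/(32*((9 - 14) + 36))) = -4674*1/3595 - 3015*(-1/(32*(-5 + 36))) = -4674/3595 - 3015/(31*(-32)) = -4674/3595 - 3015/(-992) = -4674/3595 - 3015*(-1/992) = -4674/3595 + 3015/992 = 6202317/3566240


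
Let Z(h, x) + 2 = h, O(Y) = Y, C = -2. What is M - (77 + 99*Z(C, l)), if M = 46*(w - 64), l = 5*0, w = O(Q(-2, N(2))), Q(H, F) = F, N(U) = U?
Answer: -2533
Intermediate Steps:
w = 2
l = 0
Z(h, x) = -2 + h
M = -2852 (M = 46*(2 - 64) = 46*(-62) = -2852)
M - (77 + 99*Z(C, l)) = -2852 - (77 + 99*(-2 - 2)) = -2852 - (77 + 99*(-4)) = -2852 - (77 - 396) = -2852 - 1*(-319) = -2852 + 319 = -2533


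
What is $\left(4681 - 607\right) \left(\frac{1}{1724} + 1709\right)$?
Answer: $\frac{6001647729}{862} \approx 6.9625 \cdot 10^{6}$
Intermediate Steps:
$\left(4681 - 607\right) \left(\frac{1}{1724} + 1709\right) = 4074 \cdot \frac{2946317}{1724} = \frac{6001647729}{862}$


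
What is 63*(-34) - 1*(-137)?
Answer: -2005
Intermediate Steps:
63*(-34) - 1*(-137) = -2142 + 137 = -2005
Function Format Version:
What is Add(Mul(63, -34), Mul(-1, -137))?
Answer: -2005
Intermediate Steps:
Add(Mul(63, -34), Mul(-1, -137)) = Add(-2142, 137) = -2005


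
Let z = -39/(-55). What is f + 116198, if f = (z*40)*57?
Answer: 1295962/11 ≈ 1.1781e+5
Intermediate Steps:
z = 39/55 (z = -39*(-1/55) = 39/55 ≈ 0.70909)
f = 17784/11 (f = ((39/55)*40)*57 = (312/11)*57 = 17784/11 ≈ 1616.7)
f + 116198 = 17784/11 + 116198 = 1295962/11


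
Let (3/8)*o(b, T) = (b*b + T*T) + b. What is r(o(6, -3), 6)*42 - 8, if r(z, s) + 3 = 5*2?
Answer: 286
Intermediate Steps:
o(b, T) = 8*b/3 + 8*T**2/3 + 8*b**2/3 (o(b, T) = 8*((b*b + T*T) + b)/3 = 8*((b**2 + T**2) + b)/3 = 8*((T**2 + b**2) + b)/3 = 8*(b + T**2 + b**2)/3 = 8*b/3 + 8*T**2/3 + 8*b**2/3)
r(z, s) = 7 (r(z, s) = -3 + 5*2 = -3 + 10 = 7)
r(o(6, -3), 6)*42 - 8 = 7*42 - 8 = 294 - 8 = 286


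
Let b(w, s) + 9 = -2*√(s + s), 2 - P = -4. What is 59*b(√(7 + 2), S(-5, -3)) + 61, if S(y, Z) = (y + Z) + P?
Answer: -470 - 236*I ≈ -470.0 - 236.0*I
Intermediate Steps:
P = 6 (P = 2 - 1*(-4) = 2 + 4 = 6)
S(y, Z) = 6 + Z + y (S(y, Z) = (y + Z) + 6 = (Z + y) + 6 = 6 + Z + y)
b(w, s) = -9 - 2*√2*√s (b(w, s) = -9 - 2*√(s + s) = -9 - 2*√2*√s)
59*b(√(7 + 2), S(-5, -3)) + 61 = 59*(-9 - 2*√2*√(6 - 3 - 5)) + 61 = 59*(-9 - 2*√2*√(-2)) + 61 = 59*(-9 - 2*√2*I*√2) + 61 = 59*(-9 - 4*I) + 61 = (-531 - 236*I) + 61 = -470 - 236*I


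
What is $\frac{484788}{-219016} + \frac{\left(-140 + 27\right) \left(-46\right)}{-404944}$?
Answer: $- \frac{12340652315}{5543075944} \approx -2.2263$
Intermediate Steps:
$\frac{484788}{-219016} + \frac{\left(-140 + 27\right) \left(-46\right)}{-404944} = 484788 \left(- \frac{1}{219016}\right) + \left(-113\right) \left(-46\right) \left(- \frac{1}{404944}\right) = - \frac{121197}{54754} + 5198 \left(- \frac{1}{404944}\right) = - \frac{121197}{54754} - \frac{2599}{202472} = - \frac{12340652315}{5543075944}$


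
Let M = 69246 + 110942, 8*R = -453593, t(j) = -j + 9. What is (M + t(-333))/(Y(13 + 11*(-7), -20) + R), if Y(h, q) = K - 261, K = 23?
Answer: -206320/65071 ≈ -3.1707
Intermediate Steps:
t(j) = 9 - j
R = -453593/8 (R = (1/8)*(-453593) = -453593/8 ≈ -56699.)
Y(h, q) = -238 (Y(h, q) = 23 - 261 = -238)
M = 180188
(M + t(-333))/(Y(13 + 11*(-7), -20) + R) = (180188 + (9 - 1*(-333)))/(-238 - 453593/8) = (180188 + (9 + 333))/(-455497/8) = (180188 + 342)*(-8/455497) = 180530*(-8/455497) = -206320/65071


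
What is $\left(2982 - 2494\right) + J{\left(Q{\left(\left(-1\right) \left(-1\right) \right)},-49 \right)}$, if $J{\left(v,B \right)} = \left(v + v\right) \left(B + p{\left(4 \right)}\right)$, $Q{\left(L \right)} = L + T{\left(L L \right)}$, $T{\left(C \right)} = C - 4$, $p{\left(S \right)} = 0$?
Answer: $684$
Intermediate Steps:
$T{\left(C \right)} = -4 + C$ ($T{\left(C \right)} = C - 4 = -4 + C$)
$Q{\left(L \right)} = -4 + L + L^{2}$ ($Q{\left(L \right)} = L + \left(-4 + L L\right) = L + \left(-4 + L^{2}\right) = -4 + L + L^{2}$)
$J{\left(v,B \right)} = 2 B v$ ($J{\left(v,B \right)} = \left(v + v\right) \left(B + 0\right) = 2 v B = 2 B v$)
$\left(2982 - 2494\right) + J{\left(Q{\left(\left(-1\right) \left(-1\right) \right)},-49 \right)} = \left(2982 - 2494\right) + 2 \left(-49\right) \left(-4 - -1 + \left(\left(-1\right) \left(-1\right)\right)^{2}\right) = 488 + 2 \left(-49\right) \left(-4 + 1 + 1^{2}\right) = 488 + 2 \left(-49\right) \left(-4 + 1 + 1\right) = 488 + 2 \left(-49\right) \left(-2\right) = 488 + 196 = 684$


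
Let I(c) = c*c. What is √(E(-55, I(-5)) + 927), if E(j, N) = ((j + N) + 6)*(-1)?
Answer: √951 ≈ 30.838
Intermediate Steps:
I(c) = c²
E(j, N) = -6 - N - j (E(j, N) = ((N + j) + 6)*(-1) = (6 + N + j)*(-1) = -6 - N - j)
√(E(-55, I(-5)) + 927) = √((-6 - 1*(-5)² - 1*(-55)) + 927) = √((-6 - 1*25 + 55) + 927) = √((-6 - 25 + 55) + 927) = √(24 + 927) = √951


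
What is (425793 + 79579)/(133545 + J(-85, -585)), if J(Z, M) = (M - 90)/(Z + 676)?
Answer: 24889571/6577035 ≈ 3.7843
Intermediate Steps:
J(Z, M) = (-90 + M)/(676 + Z)
(425793 + 79579)/(133545 + J(-85, -585)) = (425793 + 79579)/(133545 + (-90 - 585)/(676 - 85)) = 505372/(133545 - 675/591) = 505372/(133545 + (1/591)*(-675)) = 505372/(133545 - 225/197) = 505372/(26308140/197) = 505372*(197/26308140) = 24889571/6577035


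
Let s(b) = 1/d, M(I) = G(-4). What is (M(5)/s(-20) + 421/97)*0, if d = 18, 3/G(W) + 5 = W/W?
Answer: 0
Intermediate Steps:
G(W) = -3/4 (G(W) = 3/(-5 + W/W) = 3/(-5 + 1) = 3/(-4) = 3*(-1/4) = -3/4)
M(I) = -3/4
s(b) = 1/18
(M(5)/s(-20) + 421/97)*0 = (-3/(4*1/18) + 421/97)*0 = (-3/4*18 + 421*(1/97))*0 = (-27/2 + 421/97)*0 = -1777/194*0 = 0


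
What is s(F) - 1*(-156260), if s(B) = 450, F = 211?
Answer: 156710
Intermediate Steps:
s(F) - 1*(-156260) = 450 - 1*(-156260) = 450 + 156260 = 156710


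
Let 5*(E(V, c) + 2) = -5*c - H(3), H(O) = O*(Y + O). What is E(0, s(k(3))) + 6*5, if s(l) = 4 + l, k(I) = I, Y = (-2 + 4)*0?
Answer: 96/5 ≈ 19.200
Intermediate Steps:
Y = 0 (Y = 2*0 = 0)
H(O) = O² (H(O) = O*(0 + O) = O*O = O²)
E(V, c) = -19/5 - c (E(V, c) = -2 + (-5*c - 1*3²)/5 = -2 + (-5*c - 1*9)/5 = -2 + (-5*c - 9)/5 = -2 + (-9 - 5*c)/5 = -2 + (-9/5 - c) = -19/5 - c)
E(0, s(k(3))) + 6*5 = (-19/5 - (4 + 3)) + 6*5 = (-19/5 - 1*7) + 30 = (-19/5 - 7) + 30 = -54/5 + 30 = 96/5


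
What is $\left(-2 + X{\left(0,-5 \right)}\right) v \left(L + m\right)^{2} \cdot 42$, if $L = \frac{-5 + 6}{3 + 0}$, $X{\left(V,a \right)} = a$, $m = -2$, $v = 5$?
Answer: $- \frac{12250}{3} \approx -4083.3$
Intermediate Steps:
$L = \frac{1}{3}$ ($L = 1 \cdot \frac{1}{3} = \frac{1}{3} \approx 0.33333$)
$\left(-2 + X{\left(0,-5 \right)}\right) v \left(L + m\right)^{2} \cdot 42 = \left(-2 - 5\right) 5 \left(\frac{1}{3} - 2\right)^{2} \cdot 42 = \left(-7\right) 5 \left(- \frac{5}{3}\right)^{2} \cdot 42 = \left(-35\right) \frac{25}{9} \cdot 42 = \left(- \frac{875}{9}\right) 42 = - \frac{12250}{3}$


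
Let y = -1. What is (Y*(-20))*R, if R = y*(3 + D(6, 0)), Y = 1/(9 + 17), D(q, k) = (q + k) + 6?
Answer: 150/13 ≈ 11.538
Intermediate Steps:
D(q, k) = 6 + k + q (D(q, k) = (k + q) + 6 = 6 + k + q)
Y = 1/26 ≈ 0.038462
R = -15 (R = -(3 + (6 + 0 + 6)) = -(3 + 12) = -1*15 = -15)
(Y*(-20))*R = ((1/26)*(-20))*(-15) = -10/13*(-15) = 150/13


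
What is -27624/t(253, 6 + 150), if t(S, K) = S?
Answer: -27624/253 ≈ -109.19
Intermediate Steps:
-27624/t(253, 6 + 150) = -27624/253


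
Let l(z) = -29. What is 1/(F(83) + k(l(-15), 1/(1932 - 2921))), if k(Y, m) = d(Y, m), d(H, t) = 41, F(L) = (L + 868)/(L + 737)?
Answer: 820/34571 ≈ 0.023719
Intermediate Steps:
F(L) = (868 + L)/(737 + L)
k(Y, m) = 41
1/(F(83) + k(l(-15), 1/(1932 - 2921))) = 1/((868 + 83)/(737 + 83) + 41) = 1/(951/820 + 41) = 1/(34571/820) = 820/34571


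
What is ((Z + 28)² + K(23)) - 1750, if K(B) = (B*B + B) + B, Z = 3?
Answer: -214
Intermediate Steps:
K(B) = B² + 2*B (K(B) = (B² + B) + B = (B + B²) + B = B² + 2*B)
((Z + 28)² + K(23)) - 1750 = ((3 + 28)² + 23*(2 + 23)) - 1750 = (31² + 23*25) - 1750 = (961 + 575) - 1750 = 1536 - 1750 = -214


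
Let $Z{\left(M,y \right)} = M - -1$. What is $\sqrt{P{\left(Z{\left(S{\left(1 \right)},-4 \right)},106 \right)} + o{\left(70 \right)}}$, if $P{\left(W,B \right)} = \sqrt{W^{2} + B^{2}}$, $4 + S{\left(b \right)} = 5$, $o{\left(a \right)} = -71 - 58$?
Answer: $\sqrt{-129 + 2 \sqrt{2810}} \approx 4.7939 i$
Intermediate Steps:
$o{\left(a \right)} = -129$ ($o{\left(a \right)} = -71 - 58 = -129$)
$S{\left(b \right)} = 1$ ($S{\left(b \right)} = -4 + 5 = 1$)
$Z{\left(M,y \right)} = 1 + M$ ($Z{\left(M,y \right)} = M + 1 = 1 + M$)
$P{\left(W,B \right)} = \sqrt{B^{2} + W^{2}}$
$\sqrt{P{\left(Z{\left(S{\left(1 \right)},-4 \right)},106 \right)} + o{\left(70 \right)}} = \sqrt{\sqrt{106^{2} + \left(1 + 1\right)^{2}} - 129} = \sqrt{\sqrt{11236 + 2^{2}} - 129} = \sqrt{\sqrt{11236 + 4} - 129} = \sqrt{\sqrt{11240} - 129} = \sqrt{2 \sqrt{2810} - 129} = \sqrt{-129 + 2 \sqrt{2810}}$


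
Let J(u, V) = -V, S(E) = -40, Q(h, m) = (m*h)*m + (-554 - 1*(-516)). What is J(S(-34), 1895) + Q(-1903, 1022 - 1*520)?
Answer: -479565545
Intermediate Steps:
Q(h, m) = -38 + h*m² (Q(h, m) = (h*m)*m + (-554 + 516) = h*m² - 38 = -38 + h*m²)
J(S(-34), 1895) + Q(-1903, 1022 - 1*520) = -1*1895 + (-38 - 1903*(1022 - 1*520)²) = -1895 + (-38 - 1903*(1022 - 520)²) = -1895 + (-38 - 1903*502²) = -1895 + (-38 - 1903*252004) = -1895 + (-38 - 479563612) = -1895 - 479563650 = -479565545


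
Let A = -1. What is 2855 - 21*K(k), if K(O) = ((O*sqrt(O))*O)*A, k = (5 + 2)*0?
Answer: 2855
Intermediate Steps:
k = 0 (k = 7*0 = 0)
K(O) = -O**(5/2) (K(O) = ((O*sqrt(O))*O)*(-1) = (O**(3/2)*O)*(-1) = O**(5/2)*(-1) = -O**(5/2))
2855 - 21*K(k) = 2855 - 21*(-0**(5/2)) = 2855 - 21*(-1*0) = 2855 - 21*0 = 2855 - 1*0 = 2855 + 0 = 2855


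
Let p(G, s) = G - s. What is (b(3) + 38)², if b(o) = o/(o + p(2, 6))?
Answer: 1225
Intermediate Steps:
b(o) = o/(-4 + o) (b(o) = o/(o + (2 - 1*6)) = o/(o + (2 - 6)) = o/(o - 4) = o/(-4 + o))
(b(3) + 38)² = (3/(-4 + 3) + 38)² = (3/(-1) + 38)² = (3*(-1) + 38)² = (-3 + 38)² = 35² = 1225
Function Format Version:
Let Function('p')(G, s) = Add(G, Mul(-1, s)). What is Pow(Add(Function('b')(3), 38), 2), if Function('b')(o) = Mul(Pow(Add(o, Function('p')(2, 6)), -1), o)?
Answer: 1225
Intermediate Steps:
Function('b')(o) = Mul(o, Pow(Add(-4, o), -1)) (Function('b')(o) = Mul(Pow(Add(o, Add(2, Mul(-1, 6))), -1), o) = Mul(Pow(Add(o, Add(2, -6)), -1), o) = Mul(Pow(Add(o, -4), -1), o) = Mul(Pow(Add(-4, o), -1), o) = Mul(o, Pow(Add(-4, o), -1)))
Pow(Add(Function('b')(3), 38), 2) = Pow(Add(Mul(3, Pow(Add(-4, 3), -1)), 38), 2) = Pow(Add(Mul(3, Pow(-1, -1)), 38), 2) = Pow(Add(Mul(3, -1), 38), 2) = Pow(Add(-3, 38), 2) = Pow(35, 2) = 1225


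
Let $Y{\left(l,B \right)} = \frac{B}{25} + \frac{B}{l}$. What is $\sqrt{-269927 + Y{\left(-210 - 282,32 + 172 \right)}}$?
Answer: $\frac{6 i \sqrt{315093241}}{205} \approx 519.54 i$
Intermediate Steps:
$Y{\left(l,B \right)} = \frac{B}{25} + \frac{B}{l}$ ($Y{\left(l,B \right)} = B \frac{1}{25} + \frac{B}{l} = \frac{B}{25} + \frac{B}{l}$)
$\sqrt{-269927 + Y{\left(-210 - 282,32 + 172 \right)}} = \sqrt{-269927 + \left(\frac{32 + 172}{25} + \frac{32 + 172}{-210 - 282}\right)} = \sqrt{-269927 + \left(\frac{1}{25} \cdot 204 + \frac{204}{-492}\right)} = \sqrt{-269927 + \left(\frac{204}{25} + 204 \left(- \frac{1}{492}\right)\right)} = \sqrt{-269927 + \left(\frac{204}{25} - \frac{17}{41}\right)} = \sqrt{-269927 + \frac{7939}{1025}} = \sqrt{- \frac{276667236}{1025}} = \frac{6 i \sqrt{315093241}}{205}$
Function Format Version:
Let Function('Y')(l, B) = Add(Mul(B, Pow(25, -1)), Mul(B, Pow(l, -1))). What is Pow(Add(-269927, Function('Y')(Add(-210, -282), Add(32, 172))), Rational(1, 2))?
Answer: Mul(Rational(6, 205), I, Pow(315093241, Rational(1, 2))) ≈ Mul(519.54, I)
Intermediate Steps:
Function('Y')(l, B) = Add(Mul(Rational(1, 25), B), Mul(B, Pow(l, -1))) (Function('Y')(l, B) = Add(Mul(B, Rational(1, 25)), Mul(B, Pow(l, -1))) = Add(Mul(Rational(1, 25), B), Mul(B, Pow(l, -1))))
Pow(Add(-269927, Function('Y')(Add(-210, -282), Add(32, 172))), Rational(1, 2)) = Pow(Add(-269927, Add(Mul(Rational(1, 25), Add(32, 172)), Mul(Add(32, 172), Pow(Add(-210, -282), -1)))), Rational(1, 2)) = Pow(Add(-269927, Add(Mul(Rational(1, 25), 204), Mul(204, Pow(-492, -1)))), Rational(1, 2)) = Pow(Add(-269927, Add(Rational(204, 25), Mul(204, Rational(-1, 492)))), Rational(1, 2)) = Pow(Add(-269927, Add(Rational(204, 25), Rational(-17, 41))), Rational(1, 2)) = Pow(Add(-269927, Rational(7939, 1025)), Rational(1, 2)) = Pow(Rational(-276667236, 1025), Rational(1, 2)) = Mul(Rational(6, 205), I, Pow(315093241, Rational(1, 2)))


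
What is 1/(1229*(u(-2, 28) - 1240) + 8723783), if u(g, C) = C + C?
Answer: 1/7268647 ≈ 1.3758e-7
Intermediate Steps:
u(g, C) = 2*C
1/(1229*(u(-2, 28) - 1240) + 8723783) = 1/(1229*(2*28 - 1240) + 8723783) = 1/(1229*(56 - 1240) + 8723783) = 1/(1229*(-1184) + 8723783) = 1/(-1455136 + 8723783) = 1/7268647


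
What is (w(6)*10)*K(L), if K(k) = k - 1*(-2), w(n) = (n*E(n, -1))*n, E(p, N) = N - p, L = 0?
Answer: -5040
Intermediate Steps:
w(n) = n²*(-1 - n) (w(n) = (n*(-1 - n))*n = n²*(-1 - n))
K(k) = 2 + k (K(k) = k + 2 = 2 + k)
(w(6)*10)*K(L) = ((6²*(-1 - 1*6))*10)*(2 + 0) = ((36*(-1 - 6))*10)*2 = ((36*(-7))*10)*2 = -252*10*2 = -2520*2 = -5040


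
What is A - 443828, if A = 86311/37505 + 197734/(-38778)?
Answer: -322746852378316/727184445 ≈ -4.4383e+5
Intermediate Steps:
A = -2034522856/727184445 (A = 86311*(1/37505) + 197734*(-1/38778) = 86311/37505 - 98867/19389 = -2034522856/727184445 ≈ -2.7978)
A - 443828 = -2034522856/727184445 - 443828 = -322746852378316/727184445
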